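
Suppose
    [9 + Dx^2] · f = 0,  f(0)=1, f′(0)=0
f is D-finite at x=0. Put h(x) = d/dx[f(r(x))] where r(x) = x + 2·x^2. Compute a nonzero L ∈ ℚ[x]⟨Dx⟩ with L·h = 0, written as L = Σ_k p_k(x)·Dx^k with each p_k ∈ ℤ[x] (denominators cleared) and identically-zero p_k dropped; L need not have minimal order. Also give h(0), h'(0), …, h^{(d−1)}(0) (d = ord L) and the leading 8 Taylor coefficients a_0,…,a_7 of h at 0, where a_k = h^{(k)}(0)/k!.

f: a_k = 1, 0, -9/2, 0, 27/8, 0, -81/80, 0, …
Substitute x→r, Dx→(1/r')Dx; clear ⇒ L₀.
h=h₀': d/dx-closure on L₀ ⇒ L.
L = (57 + 144·x + 864·x^2 + 2304·x^3 + 2304·x^4) + (-12 - 48·x)·Dx + (1 + 8·x + 16·x^2)·Dx^2  (order 2).
h: a_k = 0, -9, -54, -117/2, 135, 19197/40, 13419/20, -29511/560, …
ICs: h(0) = 0, h′(0) = -9.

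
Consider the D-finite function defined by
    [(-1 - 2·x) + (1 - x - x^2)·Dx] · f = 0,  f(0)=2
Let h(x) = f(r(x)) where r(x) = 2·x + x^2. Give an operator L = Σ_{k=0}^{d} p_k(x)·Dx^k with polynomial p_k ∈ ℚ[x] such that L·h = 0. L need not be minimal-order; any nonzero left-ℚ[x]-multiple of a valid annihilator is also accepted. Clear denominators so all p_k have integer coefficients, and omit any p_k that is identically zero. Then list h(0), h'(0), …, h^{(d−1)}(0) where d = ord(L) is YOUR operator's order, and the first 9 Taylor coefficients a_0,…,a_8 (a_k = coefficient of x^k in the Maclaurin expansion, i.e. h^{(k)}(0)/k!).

f: a_k = 2, 2, 4, 6, 10, 16, 26, 42, 68, …
L₀ from L_f via x↦r, Dx↦r'^{-1}Dx.
L = (2 + 10·x + 12·x^2 + 4·x^3) + (-1 + 2·x + 5·x^2 + 4·x^3 + x^4)·Dx  (order 1).
h: a_k = 2, 4, 18, 64, 236, 868, 3190, 11728, 43114, …
ICs: h(0) = 2.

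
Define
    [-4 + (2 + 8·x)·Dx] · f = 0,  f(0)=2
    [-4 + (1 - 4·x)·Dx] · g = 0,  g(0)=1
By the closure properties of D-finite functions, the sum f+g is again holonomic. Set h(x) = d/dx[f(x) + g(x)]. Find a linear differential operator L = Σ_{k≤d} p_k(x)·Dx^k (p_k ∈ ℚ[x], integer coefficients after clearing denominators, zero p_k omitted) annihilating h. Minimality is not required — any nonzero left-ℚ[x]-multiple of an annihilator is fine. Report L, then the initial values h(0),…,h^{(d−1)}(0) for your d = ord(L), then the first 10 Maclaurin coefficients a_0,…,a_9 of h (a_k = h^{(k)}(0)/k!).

f: a_k = 2, 4, -4, 8, -20, 56, -168, 528, -1716, 5720, …
g: a_k = 1, 4, 16, 64, 256, 1024, 4096, 16384, 65536, 262144, …
h₀=f+g: left-lcm gives L₀, ord ≤ 2.
Differentiate: ansatz ord ≤ ord L₀ ⇒ L.
L = (-144 - 192·x) + (-42 - 432·x - 672·x^2)·Dx + (5 + 12·x - 80·x^2 - 192·x^3)·Dx^2  (order 2).
h: a_k = 8, 24, 216, 944, 5400, 23568, 118384, 510560, 2410776, 10291280, …
ICs: h(0) = 8, h′(0) = 24.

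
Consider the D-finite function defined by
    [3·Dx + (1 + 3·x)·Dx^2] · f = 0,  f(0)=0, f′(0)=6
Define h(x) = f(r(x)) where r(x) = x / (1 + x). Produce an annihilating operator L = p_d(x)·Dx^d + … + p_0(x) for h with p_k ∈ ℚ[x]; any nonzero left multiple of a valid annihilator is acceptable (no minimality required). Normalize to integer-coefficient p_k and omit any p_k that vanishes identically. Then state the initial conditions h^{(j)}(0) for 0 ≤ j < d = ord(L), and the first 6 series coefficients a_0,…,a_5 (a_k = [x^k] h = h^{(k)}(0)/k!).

f: a_k = 0, 6, -9, 18, -81/2, 486/5, …
h₀=f(r): pull back L_f along r ⇒ L₀.
L = (5 + 8·x)·Dx + (1 + 5·x + 4·x^2)·Dx^2  (order 2).
h: a_k = 0, 6, -15, 42, -255/2, 2046/5, …
ICs: h(0) = 0, h′(0) = 6.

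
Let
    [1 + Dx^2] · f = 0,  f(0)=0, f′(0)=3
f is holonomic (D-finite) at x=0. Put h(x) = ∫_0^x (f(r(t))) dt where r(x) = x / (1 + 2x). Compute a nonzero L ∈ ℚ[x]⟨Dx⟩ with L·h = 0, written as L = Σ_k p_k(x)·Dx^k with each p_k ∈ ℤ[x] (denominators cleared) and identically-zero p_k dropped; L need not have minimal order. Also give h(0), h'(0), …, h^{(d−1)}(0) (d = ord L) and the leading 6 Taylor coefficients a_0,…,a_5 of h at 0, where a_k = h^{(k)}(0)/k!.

f: a_k = 0, 3, 0, -1/2, 0, 1/40, …
Change of var in L_f (x↦r) gives L₀.
Integrate: L := L₀·Dx.
L = Dx + (4 + 24·x + 48·x^2 + 32·x^3)·Dx^2 + (1 + 8·x + 24·x^2 + 32·x^3 + 16·x^4)·Dx^3  (order 3).
h: a_k = 0, 0, 3/2, -2, 23/8, -21/5, …
ICs: h(0) = 0, h′(0) = 0, h′′(0) = 3.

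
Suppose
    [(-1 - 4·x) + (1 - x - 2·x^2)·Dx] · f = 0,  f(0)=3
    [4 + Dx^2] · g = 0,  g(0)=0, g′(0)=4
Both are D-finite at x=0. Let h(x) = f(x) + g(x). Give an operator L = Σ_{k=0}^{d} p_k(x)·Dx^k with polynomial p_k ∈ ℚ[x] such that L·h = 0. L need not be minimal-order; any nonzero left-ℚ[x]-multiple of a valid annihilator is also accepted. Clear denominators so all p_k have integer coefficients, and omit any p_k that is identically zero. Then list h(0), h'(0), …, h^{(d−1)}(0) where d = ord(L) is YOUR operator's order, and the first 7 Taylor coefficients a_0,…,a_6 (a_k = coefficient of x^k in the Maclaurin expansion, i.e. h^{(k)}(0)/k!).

f: a_k = 3, 3, 9, 15, 33, 63, 129, …
g: a_k = 0, 4, 0, -8/3, 0, 8/15, 0, …
Sum ⇒ L₀ = lclm(L_f,L_g) in ℚ(x)⟨Dx⟩.
L = (68 + 304·x + 200·x^2 + 320·x^3 + 160·x^4 + 128·x^5) + (-20 + 12·x + 24·x^2 + 8·x^3 + 48·x^4 + 96·x^5 + 64·x^6)·Dx + (17 + 76·x + 50·x^2 + 80·x^3 + 40·x^4 + 32·x^5)·Dx^2 + (-5 + 3·x + 6·x^2 + 2·x^3 + 12·x^4 + 24·x^5 + 16·x^6)·Dx^3  (order 3).
h: a_k = 3, 7, 9, 37/3, 33, 953/15, 129, …
ICs: h(0) = 3, h′(0) = 7, h′′(0) = 18.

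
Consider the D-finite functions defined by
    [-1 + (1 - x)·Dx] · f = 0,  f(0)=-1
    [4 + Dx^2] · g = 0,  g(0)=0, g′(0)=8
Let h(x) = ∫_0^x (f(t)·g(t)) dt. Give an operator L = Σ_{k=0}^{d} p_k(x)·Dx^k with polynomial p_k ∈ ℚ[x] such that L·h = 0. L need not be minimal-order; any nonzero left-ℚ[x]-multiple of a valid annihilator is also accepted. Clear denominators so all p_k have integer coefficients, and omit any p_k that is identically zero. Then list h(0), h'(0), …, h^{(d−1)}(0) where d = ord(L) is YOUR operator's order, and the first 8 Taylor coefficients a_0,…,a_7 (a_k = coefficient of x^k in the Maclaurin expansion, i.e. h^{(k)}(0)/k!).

f: a_k = -1, -1, -1, -1, -1, -1, -1, -1, …
g: a_k = 0, 8, 0, -16/3, 0, 16/15, 0, -32/315, …
L₀ := L_f ⊗_s L_g (sym. prod.), ord ≤ 2.
∫: right-multiply L₀ by Dx.
L = (-4 + 4·x)·Dx + 2·Dx^2 + (-1 + x)·Dx^3  (order 3).
h: a_k = 0, 0, -4, -8/3, -2/3, -8/15, -28/45, -8/15, …
ICs: h(0) = 0, h′(0) = 0, h′′(0) = -8.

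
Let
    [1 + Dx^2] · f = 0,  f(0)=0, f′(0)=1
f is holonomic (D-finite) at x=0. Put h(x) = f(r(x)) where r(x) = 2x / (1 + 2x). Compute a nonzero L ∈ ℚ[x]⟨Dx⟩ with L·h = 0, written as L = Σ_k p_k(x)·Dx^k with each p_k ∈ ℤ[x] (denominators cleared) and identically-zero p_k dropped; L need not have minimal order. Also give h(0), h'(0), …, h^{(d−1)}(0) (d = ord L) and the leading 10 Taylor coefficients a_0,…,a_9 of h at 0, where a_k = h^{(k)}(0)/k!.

f: a_k = 0, 1, 0, -1/6, 0, 1/120, 0, -1/5040, 0, 1/362880, …
f∘r: x↦r, Dx↦Dx/r' in L_f ⇒ L₀.
L = 4 + (4 + 24·x + 48·x^2 + 32·x^3)·Dx + (1 + 8·x + 24·x^2 + 32·x^3 + 16·x^4)·Dx^2  (order 2).
h: a_k = 0, 2, -4, 20/3, -8, 4/15, 40, -55448/315, 25456/45, -896716/567, …
ICs: h(0) = 0, h′(0) = 2.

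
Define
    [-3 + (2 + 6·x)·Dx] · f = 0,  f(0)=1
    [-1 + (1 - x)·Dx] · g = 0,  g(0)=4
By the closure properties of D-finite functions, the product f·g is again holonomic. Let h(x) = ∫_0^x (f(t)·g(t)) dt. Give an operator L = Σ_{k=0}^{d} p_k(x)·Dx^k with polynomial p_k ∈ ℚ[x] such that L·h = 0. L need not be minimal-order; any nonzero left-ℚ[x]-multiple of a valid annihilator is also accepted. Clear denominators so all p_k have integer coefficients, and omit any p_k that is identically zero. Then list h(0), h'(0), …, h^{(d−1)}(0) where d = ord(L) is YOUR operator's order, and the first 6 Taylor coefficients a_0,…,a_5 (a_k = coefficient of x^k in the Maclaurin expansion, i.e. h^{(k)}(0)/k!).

L = (5 + 3·x)·Dx + (-2 - 4·x + 6·x^2)·Dx^2  (order 2).
h: a_k = 0, 4, 5, 11/6, 49/16, -13/160, …
ICs: h(0) = 0, h′(0) = 4.

f: a_k = 1, 3/2, -9/8, 27/16, -405/128, 1701/256, …
g: a_k = 4, 4, 4, 4, 4, 4, …
Sym-product of L_f,L_g gives L₀ (≤ ord 1).
∫: right-multiply L₀ by Dx.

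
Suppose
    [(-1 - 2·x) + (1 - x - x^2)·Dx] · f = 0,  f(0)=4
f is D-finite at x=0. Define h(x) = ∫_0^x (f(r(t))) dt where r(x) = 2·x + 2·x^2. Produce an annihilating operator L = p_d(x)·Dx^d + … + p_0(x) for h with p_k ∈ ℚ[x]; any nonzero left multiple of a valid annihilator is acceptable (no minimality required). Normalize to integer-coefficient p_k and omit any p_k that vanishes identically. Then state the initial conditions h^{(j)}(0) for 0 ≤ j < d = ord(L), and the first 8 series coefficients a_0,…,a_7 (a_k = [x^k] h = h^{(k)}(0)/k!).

f: a_k = 4, 4, 8, 12, 20, 32, 52, 84, …
f∘r: x↦r, Dx↦Dx/r' in L_f ⇒ L₀.
Integrate: L := L₀·Dx.
L = (2 + 12·x + 24·x^2 + 16·x^3)·Dx + (-1 + 2·x + 6·x^2 + 8·x^3 + 4·x^4)·Dx^2  (order 2).
h: a_k = 0, 4, 4, 40/3, 40, 128, 432, 10464/7, …
ICs: h(0) = 0, h′(0) = 4.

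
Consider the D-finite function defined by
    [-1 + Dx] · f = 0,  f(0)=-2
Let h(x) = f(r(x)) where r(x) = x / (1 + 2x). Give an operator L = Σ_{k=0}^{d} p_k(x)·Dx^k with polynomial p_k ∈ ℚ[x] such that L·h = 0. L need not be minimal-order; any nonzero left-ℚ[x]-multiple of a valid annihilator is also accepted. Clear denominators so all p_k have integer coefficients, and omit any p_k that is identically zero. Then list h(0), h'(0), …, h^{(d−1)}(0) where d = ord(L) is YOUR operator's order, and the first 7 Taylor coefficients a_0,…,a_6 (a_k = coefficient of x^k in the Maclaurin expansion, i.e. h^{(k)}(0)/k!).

L = -1 + (1 + 4·x + 4·x^2)·Dx  (order 1).
h: a_k = -2, -2, 3, -13/3, 71/12, -147/20, 2699/360, …
ICs: h(0) = -2.

f: a_k = -2, -2, -1, -1/3, -1/12, -1/60, -1/360, …
f∘r: x↦r, Dx↦Dx/r' in L_f ⇒ L₀.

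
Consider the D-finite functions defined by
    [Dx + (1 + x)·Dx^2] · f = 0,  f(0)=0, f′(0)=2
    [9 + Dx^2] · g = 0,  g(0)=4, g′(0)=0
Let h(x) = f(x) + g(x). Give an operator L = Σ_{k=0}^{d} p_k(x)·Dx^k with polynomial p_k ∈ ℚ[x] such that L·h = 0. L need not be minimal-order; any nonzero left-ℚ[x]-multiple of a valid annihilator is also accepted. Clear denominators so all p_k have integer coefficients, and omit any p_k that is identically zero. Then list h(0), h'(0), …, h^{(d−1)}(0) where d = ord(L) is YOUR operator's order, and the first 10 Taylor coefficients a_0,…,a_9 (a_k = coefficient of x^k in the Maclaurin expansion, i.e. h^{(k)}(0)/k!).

L = (135 + 162·x + 81·x^2)·Dx + (99 + 261·x + 243·x^2 + 81·x^3)·Dx^2 + (15 + 18·x + 9·x^2)·Dx^3 + (11 + 29·x + 27·x^2 + 9·x^3)·Dx^4  (order 4).
h: a_k = 4, 2, -19, 2/3, 13, 2/5, -263/60, 2/7, 449/1120, 2/9, …
ICs: h(0) = 4, h′(0) = 2, h′′(0) = -38, h′′′(0) = 4.

f: a_k = 0, 2, -1, 2/3, -1/2, 2/5, -1/3, 2/7, -1/4, 2/9, …
g: a_k = 4, 0, -18, 0, 27/2, 0, -81/20, 0, 729/1120, 0, …
L₀ := lclm(L_f,L_g); ord L₀ ≤ 2+2.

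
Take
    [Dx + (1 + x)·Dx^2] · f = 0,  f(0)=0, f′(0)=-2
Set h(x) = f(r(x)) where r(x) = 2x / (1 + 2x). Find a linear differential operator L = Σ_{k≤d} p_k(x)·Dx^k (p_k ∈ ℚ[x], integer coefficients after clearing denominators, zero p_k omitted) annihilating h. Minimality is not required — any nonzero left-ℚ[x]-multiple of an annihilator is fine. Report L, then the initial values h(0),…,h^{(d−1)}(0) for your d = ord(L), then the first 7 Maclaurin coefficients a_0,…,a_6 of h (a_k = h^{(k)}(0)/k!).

f: a_k = 0, -2, 1, -2/3, 1/2, -2/5, 1/3, …
f∘r: x↦r, Dx↦Dx/r' in L_f ⇒ L₀.
L = (6 + 16·x)·Dx + (1 + 6·x + 8·x^2)·Dx^2  (order 2).
h: a_k = 0, -4, 12, -112/3, 120, -1984/5, 1344, …
ICs: h(0) = 0, h′(0) = -4.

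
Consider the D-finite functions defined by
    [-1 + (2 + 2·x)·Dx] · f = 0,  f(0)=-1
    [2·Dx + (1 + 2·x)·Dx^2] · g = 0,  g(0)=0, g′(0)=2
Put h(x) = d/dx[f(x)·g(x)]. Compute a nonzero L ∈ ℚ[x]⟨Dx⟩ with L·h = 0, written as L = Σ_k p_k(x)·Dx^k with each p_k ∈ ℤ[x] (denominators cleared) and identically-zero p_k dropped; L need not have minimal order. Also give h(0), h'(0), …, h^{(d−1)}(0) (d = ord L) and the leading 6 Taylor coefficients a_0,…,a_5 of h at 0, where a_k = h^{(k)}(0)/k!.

f: a_k = -1, -1/2, 1/8, -1/16, 5/128, -7/256, …
g: a_k = 0, 2, -2, 8/3, -4, 32/5, …
Product ⇒ symmetric product L₀, ord ≤ 2.
h₀' ⇒ L via d/dx closure of L₀.
L = (-11 - 4·x + 4·x^2) + (-28 - 36·x + 24·x^2 + 32·x^3)·Dx + (-4 - 8·x + 12·x^2 + 32·x^3 + 16·x^4)·Dx^2  (order 2).
h: a_k = -2, 2, -17/4, 55/6, -3709/192, 12801/320, …
ICs: h(0) = -2, h′(0) = 2.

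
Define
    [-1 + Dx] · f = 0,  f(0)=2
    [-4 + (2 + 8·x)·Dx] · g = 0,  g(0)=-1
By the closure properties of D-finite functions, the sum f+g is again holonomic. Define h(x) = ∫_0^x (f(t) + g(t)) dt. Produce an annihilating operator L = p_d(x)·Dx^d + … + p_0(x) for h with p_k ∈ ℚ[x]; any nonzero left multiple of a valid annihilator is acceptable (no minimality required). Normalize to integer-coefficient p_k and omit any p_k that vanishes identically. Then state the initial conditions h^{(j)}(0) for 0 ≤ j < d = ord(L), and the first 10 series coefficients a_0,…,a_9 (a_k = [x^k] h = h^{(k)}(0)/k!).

f: a_k = 2, 2, 1, 1/3, 1/12, 1/60, 1/360, 1/2520, 1/20160, 1/181440, …
g: a_k = -1, -2, 2, -4, 10, -28, 84, -264, 858, -2860, …
Sum ⇒ L₀ = lclm(L_f,L_g) in ℚ(x)⟨Dx⟩.
Integrate: L := L₀·Dx.
L = (6 + 8·x)·Dx + (-5 - 8·x - 16·x^2)·Dx^2 + (-1 + 16·x^2)·Dx^3  (order 3).
h: a_k = 0, 1, 0, 1, -11/12, 121/60, -1679/360, 30241/2520, -665279/20160, 17297281/181440, …
ICs: h(0) = 0, h′(0) = 1, h′′(0) = 0.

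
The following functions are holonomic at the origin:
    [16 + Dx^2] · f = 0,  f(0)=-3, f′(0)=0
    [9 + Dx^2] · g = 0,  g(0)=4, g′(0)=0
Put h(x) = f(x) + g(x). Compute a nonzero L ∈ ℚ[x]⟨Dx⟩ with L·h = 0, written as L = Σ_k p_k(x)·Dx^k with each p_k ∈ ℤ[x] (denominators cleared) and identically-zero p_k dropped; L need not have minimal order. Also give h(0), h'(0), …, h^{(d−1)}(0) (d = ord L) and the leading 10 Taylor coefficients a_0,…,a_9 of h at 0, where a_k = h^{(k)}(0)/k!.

f: a_k = -3, 0, 24, 0, -32, 0, 256/15, 0, -512/105, 0, …
g: a_k = 4, 0, -18, 0, 27/2, 0, -81/20, 0, 729/1120, 0, …
L₀ := lclm(L_f,L_g); ord L₀ ≤ 2+2.
L = 144 + 25·Dx^2 + Dx^4  (order 4).
h: a_k = 1, 0, 6, 0, -37/2, 0, 781/60, 0, -14197/3360, 0, …
ICs: h(0) = 1, h′(0) = 0, h′′(0) = 12, h′′′(0) = 0.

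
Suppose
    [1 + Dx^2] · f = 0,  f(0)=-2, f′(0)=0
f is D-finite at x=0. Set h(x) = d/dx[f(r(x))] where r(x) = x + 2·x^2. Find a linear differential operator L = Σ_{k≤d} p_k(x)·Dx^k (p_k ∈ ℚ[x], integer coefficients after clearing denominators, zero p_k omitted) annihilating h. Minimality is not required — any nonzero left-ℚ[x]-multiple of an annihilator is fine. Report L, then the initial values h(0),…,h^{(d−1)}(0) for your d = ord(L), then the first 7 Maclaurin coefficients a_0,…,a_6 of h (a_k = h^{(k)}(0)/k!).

f: a_k = -2, 0, 1, 0, -1/12, 0, 1/360, …
Substitute x→r, Dx→(1/r')Dx; clear ⇒ L₀.
h₀' ⇒ L via d/dx closure of L₀.
L = (49 + 16·x + 96·x^2 + 256·x^3 + 256·x^4) + (-12 - 48·x)·Dx + (1 + 8·x + 16·x^2)·Dx^2  (order 2).
h: a_k = 0, 2, 12, 47/3, -10/3, -719/60, -553/30, …
ICs: h(0) = 0, h′(0) = 2.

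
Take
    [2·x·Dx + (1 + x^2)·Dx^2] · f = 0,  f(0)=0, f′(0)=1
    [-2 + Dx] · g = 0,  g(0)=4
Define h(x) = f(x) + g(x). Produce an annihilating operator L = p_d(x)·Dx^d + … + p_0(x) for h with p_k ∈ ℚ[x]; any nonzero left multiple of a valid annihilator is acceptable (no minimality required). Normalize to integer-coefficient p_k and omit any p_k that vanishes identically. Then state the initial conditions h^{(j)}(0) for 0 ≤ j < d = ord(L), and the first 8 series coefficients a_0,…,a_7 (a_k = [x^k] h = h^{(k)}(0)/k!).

f: a_k = 0, 1, 0, -1/3, 0, 1/5, 0, -1/7, …
g: a_k = 4, 8, 8, 16/3, 8/3, 16/15, 16/45, 32/315, …
h₀=f+g: left-lcm gives L₀, ord ≤ 3.
L = (2 - 4·x - 6·x^2 - 4·x^3)·Dx + (-3 - x^2 - 2·x^4)·Dx^2 + (1 + x + 2·x^2 + x^3 + x^4)·Dx^3  (order 3).
h: a_k = 4, 9, 8, 5, 8/3, 19/15, 16/45, -13/315, …
ICs: h(0) = 4, h′(0) = 9, h′′(0) = 16.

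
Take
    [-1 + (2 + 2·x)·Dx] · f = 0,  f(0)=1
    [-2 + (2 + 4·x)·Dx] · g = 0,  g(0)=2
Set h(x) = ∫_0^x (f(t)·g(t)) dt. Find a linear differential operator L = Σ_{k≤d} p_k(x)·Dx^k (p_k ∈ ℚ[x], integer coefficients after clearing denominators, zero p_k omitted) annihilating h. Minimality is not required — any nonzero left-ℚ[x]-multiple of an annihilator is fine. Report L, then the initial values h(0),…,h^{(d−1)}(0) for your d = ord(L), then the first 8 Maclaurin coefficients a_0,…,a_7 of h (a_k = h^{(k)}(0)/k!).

L = (-3 - 4·x)·Dx + (2 + 6·x + 4·x^2)·Dx^2  (order 2).
h: a_k = 0, 2, 3/2, -1/12, 3/32, -37/320, 39/256, -757/3584, …
ICs: h(0) = 0, h′(0) = 2.

f: a_k = 1, 1/2, -1/8, 1/16, -5/128, 7/256, -21/1024, 33/2048, …
g: a_k = 2, 2, -1, 1, -5/4, 7/4, -21/8, 33/8, …
Product ⇒ symmetric product L₀, ord ≤ 1.
h=∫₀ˣh₀: take L = L₀·Dx.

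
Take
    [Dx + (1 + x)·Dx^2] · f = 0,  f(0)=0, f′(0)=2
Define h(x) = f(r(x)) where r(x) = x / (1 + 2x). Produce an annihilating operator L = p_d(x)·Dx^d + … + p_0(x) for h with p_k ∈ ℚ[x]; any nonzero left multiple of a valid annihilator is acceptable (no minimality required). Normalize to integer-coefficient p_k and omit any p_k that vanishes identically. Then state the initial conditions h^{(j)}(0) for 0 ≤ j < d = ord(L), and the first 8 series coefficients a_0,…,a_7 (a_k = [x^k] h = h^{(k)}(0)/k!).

f: a_k = 0, 2, -1, 2/3, -1/2, 2/5, -1/3, 2/7, …
h₀=f(r): pull back L_f along r ⇒ L₀.
L = (5 + 12·x)·Dx + (1 + 5·x + 6·x^2)·Dx^2  (order 2).
h: a_k = 0, 2, -5, 38/3, -65/2, 422/5, -665/3, 4118/7, …
ICs: h(0) = 0, h′(0) = 2.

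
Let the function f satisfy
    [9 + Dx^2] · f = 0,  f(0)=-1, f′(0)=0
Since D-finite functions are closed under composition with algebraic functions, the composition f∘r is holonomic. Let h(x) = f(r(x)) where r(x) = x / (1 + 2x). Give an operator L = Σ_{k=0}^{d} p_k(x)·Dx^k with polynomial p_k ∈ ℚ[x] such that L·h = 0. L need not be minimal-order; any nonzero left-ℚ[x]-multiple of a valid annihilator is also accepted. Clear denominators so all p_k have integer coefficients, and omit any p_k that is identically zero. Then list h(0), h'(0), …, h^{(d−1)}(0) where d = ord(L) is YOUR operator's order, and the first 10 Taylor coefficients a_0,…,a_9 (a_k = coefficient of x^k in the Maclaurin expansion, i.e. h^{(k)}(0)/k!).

f: a_k = -1, 0, 9/2, 0, -27/8, 0, 81/80, 0, -729/4480, 0, …
Change of var in L_f (x↦r) gives L₀.
L = 9 + (4 + 24·x + 48·x^2 + 32·x^3)·Dx + (1 + 8·x + 24·x^2 + 32·x^3 + 16·x^4)·Dx^2  (order 2).
h: a_k = -1, 0, 9/2, -18, 405/8, -117, 18081/80, -6723/20, 188955/896, 276921/280, …
ICs: h(0) = -1, h′(0) = 0.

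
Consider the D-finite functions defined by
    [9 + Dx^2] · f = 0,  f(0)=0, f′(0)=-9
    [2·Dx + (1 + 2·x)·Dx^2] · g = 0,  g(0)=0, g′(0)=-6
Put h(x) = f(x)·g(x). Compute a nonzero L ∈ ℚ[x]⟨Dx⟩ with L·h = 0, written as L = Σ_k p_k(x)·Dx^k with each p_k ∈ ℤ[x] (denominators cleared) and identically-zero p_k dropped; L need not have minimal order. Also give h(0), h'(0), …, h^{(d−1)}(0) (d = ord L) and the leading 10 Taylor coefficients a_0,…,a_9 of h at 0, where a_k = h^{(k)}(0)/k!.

L = (63 + 1053·x + 3969·x^2 + 5832·x^3 + 2916·x^4) + (63 + 450·x + 972·x^2 + 648·x^3)·Dx + (25 + 270·x + 918·x^2 + 1296·x^3 + 648·x^4)·Dx^2 + (7 + 50·x + 108·x^2 + 72·x^3)·Dx^3 + (2 + 17·x + 53·x^2 + 72·x^3 + 36·x^4)·Dx^4  (order 4).
h: a_k = 0, 0, 54, -54, -9, -27, 405/4, -3249/20, 15417/56, -27837/56, …
ICs: h(0) = 0, h′(0) = 0, h′′(0) = 108, h′′′(0) = -324.

f: a_k = 0, -9, 0, 27/2, 0, -243/40, 0, 729/560, 0, -729/4480, …
g: a_k = 0, -6, 6, -8, 12, -96/5, 32, -384/7, 96, -512/3, …
h₀=f·g: eliminate ⇒ L₀, order ≤ 2·2.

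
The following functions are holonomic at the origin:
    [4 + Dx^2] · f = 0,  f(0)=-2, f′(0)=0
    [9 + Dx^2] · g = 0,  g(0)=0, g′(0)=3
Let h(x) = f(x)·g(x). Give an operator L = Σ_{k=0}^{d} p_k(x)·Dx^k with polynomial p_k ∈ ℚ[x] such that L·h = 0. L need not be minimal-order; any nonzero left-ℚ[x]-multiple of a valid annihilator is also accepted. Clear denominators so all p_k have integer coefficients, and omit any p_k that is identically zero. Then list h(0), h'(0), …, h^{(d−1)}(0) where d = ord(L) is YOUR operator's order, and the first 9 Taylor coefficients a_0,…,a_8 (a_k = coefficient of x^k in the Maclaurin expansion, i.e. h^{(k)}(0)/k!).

L = 25 + 26·Dx^2 + Dx^4  (order 4).
h: a_k = 0, -6, 0, 21, 0, -521/20, 0, 13021/840, 0, …
ICs: h(0) = 0, h′(0) = -6, h′′(0) = 0, h′′′(0) = 126.

f: a_k = -2, 0, 4, 0, -4/3, 0, 8/45, 0, -4/315, …
g: a_k = 0, 3, 0, -9/2, 0, 81/40, 0, -243/560, 0, …
h₀=f·g: eliminate ⇒ L₀, order ≤ 2·2.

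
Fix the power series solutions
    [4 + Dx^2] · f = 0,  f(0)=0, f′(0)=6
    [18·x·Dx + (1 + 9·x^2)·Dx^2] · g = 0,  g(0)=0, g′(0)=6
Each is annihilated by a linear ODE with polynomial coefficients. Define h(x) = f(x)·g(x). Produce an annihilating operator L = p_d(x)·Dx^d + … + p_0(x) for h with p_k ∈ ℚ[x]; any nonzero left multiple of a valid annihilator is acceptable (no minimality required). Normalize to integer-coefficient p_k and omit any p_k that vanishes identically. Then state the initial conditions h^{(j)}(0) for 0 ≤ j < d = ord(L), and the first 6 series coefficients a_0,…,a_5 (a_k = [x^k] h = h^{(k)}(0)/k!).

f: a_k = 0, 6, 0, -4, 0, 4/5, …
g: a_k = 0, 6, 0, -18, 0, 486/5, …
Product ⇒ symmetric product L₀, ord ≤ 4.
L = (2080 + 50256·x^2 + 89424·x^4 + 186624·x^6 + 419904·x^8) + (3168·x + 38880·x^3 + 139968·x^5 + 419904·x^7)·Dx + (572 + 13788·x^2 + 33048·x^4 + 93312·x^6 + 209952·x^8)·Dx^2 + (792·x + 9720·x^3 + 34992·x^5 + 104976·x^7)·Dx^3 + (13 + 306·x^2 + 2673·x^4 + 11664·x^6 + 26244·x^8)·Dx^4  (order 4).
h: a_k = 0, 0, 36, 0, -132, 0, …
ICs: h(0) = 0, h′(0) = 0, h′′(0) = 72, h′′′(0) = 0.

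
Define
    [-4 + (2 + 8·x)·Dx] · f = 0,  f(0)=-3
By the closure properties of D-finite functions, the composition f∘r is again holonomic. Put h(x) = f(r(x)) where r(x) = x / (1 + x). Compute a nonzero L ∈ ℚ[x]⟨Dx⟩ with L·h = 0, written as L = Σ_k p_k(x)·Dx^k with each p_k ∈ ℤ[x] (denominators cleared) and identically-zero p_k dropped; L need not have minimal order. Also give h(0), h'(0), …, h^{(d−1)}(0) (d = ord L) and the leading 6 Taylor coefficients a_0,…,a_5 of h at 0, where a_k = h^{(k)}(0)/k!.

f: a_k = -3, -6, 6, -12, 30, -84, …
Substitute x→r, Dx→(1/r')Dx; clear ⇒ L₀.
L = -2 + (1 + 6·x + 5·x^2)·Dx  (order 1).
h: a_k = -3, -6, 12, -30, 90, -306, …
ICs: h(0) = -3.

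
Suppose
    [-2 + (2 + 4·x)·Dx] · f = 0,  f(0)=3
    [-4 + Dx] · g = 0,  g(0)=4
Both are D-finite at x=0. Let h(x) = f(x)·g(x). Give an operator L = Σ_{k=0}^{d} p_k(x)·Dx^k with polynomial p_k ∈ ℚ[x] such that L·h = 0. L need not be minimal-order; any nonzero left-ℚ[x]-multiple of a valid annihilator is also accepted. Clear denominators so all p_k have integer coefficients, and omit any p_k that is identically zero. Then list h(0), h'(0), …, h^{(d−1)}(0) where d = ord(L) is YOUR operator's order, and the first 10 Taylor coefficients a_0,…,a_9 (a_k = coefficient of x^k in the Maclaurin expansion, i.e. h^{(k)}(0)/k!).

L = (-5 - 8·x) + (1 + 2·x)·Dx  (order 1).
h: a_k = 12, 60, 138, 206, 449/2, 1949/10, 1643/12, 36047/420, 135617/3360, 815221/30240, …
ICs: h(0) = 12.

f: a_k = 3, 3, -3/2, 3/2, -15/8, 21/8, -63/16, 99/16, -1287/128, 2145/128, …
g: a_k = 4, 16, 32, 128/3, 128/3, 512/15, 1024/45, 4096/315, 2048/315, 8192/2835, …
Sym-product of L_f,L_g gives L₀ (≤ ord 1).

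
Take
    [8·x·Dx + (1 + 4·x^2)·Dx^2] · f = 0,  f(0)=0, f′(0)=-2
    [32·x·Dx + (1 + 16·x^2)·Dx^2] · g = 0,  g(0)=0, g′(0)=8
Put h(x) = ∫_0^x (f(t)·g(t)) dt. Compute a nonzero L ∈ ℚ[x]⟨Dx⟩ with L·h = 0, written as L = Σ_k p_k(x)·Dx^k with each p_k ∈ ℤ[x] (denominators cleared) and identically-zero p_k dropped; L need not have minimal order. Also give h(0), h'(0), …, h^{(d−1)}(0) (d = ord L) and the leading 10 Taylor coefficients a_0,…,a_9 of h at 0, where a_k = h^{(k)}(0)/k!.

f: a_k = 0, -2, 0, 8/3, 0, -32/5, 0, 128/7, 0, -512/9, …
g: a_k = 0, 8, 0, -128/3, 0, 2048/5, 0, -32768/7, 0, 524288/9, …
h₀=f·g: eliminate ⇒ L₀, order ≤ 2·2.
Integrate: L := L₀·Dx.
L = (-1536·x - 51200·x^3 - 262144·x^5 + 655360·x^7 + 6291456·x^9)·Dx^2 + (-80 - 6592·x^2 - 92160·x^4 - 229376·x^6 + 2293760·x^8 + 9437184·x^10)·Dx^3 + (-160·x - 4480·x^3 - 30720·x^5 + 69632·x^7 + 1310720·x^9 + 3145728·x^11)·Dx^4 + (-1 - 40·x^2 - 464·x^4 + 29696·x^8 + 163840·x^10 + 262144·x^12)·Dx^5  (order 5).
h: a_k = 0, 0, 0, -16/3, 0, 64/3, 0, -44288/315, 0, 228352/189, …
ICs: h(0) = 0, h′(0) = 0, h′′(0) = 0, h′′′(0) = -32, h′′′′(0) = 0.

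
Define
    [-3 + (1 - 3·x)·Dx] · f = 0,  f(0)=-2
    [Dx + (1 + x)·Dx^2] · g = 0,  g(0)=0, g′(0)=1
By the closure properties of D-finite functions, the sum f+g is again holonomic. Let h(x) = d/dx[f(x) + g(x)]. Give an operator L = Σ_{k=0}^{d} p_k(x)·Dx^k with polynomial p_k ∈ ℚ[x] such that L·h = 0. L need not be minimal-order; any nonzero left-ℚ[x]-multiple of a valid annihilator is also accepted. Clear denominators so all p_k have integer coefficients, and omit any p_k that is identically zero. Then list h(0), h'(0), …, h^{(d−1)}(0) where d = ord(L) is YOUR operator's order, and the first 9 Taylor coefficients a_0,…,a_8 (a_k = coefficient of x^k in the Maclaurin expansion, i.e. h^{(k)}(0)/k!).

f: a_k = -2, -6, -18, -54, -162, -486, -1458, -4374, -13122, …
g: a_k = 0, 1, -1/2, 1/3, -1/4, 1/5, -1/6, 1/7, -1/8, …
L₀ := lclm(L_f,L_g); ord L₀ ≤ 1+2.
h=h₀': d/dx-closure on L₀ ⇒ L.
L = (66 + 18·x) + (52 + 120·x + 36·x^2)·Dx + (-7 + 11·x + 27·x^2 + 9·x^3)·Dx^2  (order 2).
h: a_k = -5, -37, -161, -649, -2429, -8749, -30617, -104977, -354293, …
ICs: h(0) = -5, h′(0) = -37.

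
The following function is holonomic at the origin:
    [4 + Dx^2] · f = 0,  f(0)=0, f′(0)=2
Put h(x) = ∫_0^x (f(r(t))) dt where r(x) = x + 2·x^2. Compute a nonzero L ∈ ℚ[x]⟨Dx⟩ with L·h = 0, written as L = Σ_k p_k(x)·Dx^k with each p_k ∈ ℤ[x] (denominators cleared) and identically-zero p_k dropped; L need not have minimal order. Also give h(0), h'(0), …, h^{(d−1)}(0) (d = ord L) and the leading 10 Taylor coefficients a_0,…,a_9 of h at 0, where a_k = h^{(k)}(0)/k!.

L = (4 + 48·x + 192·x^2 + 256·x^3)·Dx - 4·Dx^2 + (1 + 4·x)·Dx^3  (order 3).
h: a_k = 0, 0, 1, 4/3, -1/3, -8/5, -118/45, -8/7, 419/315, 944/405, …
ICs: h(0) = 0, h′(0) = 0, h′′(0) = 2.

f: a_k = 0, 2, 0, -4/3, 0, 4/15, 0, -8/315, 0, 4/2835, …
L₀ from L_f via x↦r, Dx↦r'^{-1}Dx.
h=∫₀ˣh₀: take L = L₀·Dx.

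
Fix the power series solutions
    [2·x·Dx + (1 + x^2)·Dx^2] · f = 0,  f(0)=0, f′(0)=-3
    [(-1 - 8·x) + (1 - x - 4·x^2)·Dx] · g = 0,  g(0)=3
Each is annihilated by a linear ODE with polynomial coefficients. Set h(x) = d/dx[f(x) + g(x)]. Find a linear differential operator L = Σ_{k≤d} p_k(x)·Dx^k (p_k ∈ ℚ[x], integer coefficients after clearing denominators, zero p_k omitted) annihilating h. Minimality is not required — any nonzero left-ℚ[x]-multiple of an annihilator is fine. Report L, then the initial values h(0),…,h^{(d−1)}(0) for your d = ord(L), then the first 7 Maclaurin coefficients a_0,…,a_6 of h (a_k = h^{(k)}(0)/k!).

f: a_k = 0, -3, 0, 1, 0, -3/5, 0, …
g: a_k = 3, 3, 15, 27, 87, 195, 543, …
h₀=f+g: left-lcm gives L₀, ord ≤ 3.
Differentiate: ansatz ord ≤ ord L₀ ⇒ L.
L = (10 - 40·x - 478·x^2 - 864·x^3 - 2496·x^4 - 384·x^6) + (-28 - 246·x - 316·x^2 - 1182·x^3 - 752·x^4 - 2048·x^5 - 48·x^6 - 384·x^7)·Dx + (5 + 8·x + 32·x^2 - 104·x^3 - 197·x^4 - 128·x^5 - 288·x^6 - 16·x^7 - 64·x^8)·Dx^2  (order 2).
h: a_k = 0, 30, 84, 348, 972, 3258, 9264, …
ICs: h(0) = 0, h′(0) = 30.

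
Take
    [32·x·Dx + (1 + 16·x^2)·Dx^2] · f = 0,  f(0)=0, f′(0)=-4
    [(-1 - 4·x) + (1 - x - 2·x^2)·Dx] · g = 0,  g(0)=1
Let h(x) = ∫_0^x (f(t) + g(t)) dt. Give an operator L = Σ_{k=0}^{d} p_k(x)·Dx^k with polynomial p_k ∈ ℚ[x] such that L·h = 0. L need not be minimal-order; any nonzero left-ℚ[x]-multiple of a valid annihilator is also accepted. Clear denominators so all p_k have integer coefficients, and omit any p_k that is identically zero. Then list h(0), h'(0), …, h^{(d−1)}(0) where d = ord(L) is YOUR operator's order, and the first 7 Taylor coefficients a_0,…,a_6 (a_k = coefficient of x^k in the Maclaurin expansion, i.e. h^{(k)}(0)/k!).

L = (96 - 384·x - 6912·x^2 - 15360·x^3 - 40704·x^4 - 12288·x^6)·Dx^2 + (-31 - 104·x + 392·x^2 - 736·x^3 - 14912·x^4 - 27904·x^5 - 3072·x^6 - 12288·x^7)·Dx^3 + (3 + 19·x + 128·x^2 + 152·x^3 + 1128·x^4 - 2496·x^5 - 2560·x^6 - 1024·x^7 - 2048·x^8)·Dx^4  (order 4).
h: a_k = 0, 1, -3/2, 1, 79/12, 11/5, -919/30, …
ICs: h(0) = 0, h′(0) = 1, h′′(0) = -3, h′′′(0) = 6.

f: a_k = 0, -4, 0, 64/3, 0, -1024/5, 0, …
g: a_k = 1, 1, 3, 5, 11, 21, 43, …
L₀ := lclm(L_f,L_g); ord L₀ ≤ 2+1.
h=∫₀ˣh₀: take L = L₀·Dx.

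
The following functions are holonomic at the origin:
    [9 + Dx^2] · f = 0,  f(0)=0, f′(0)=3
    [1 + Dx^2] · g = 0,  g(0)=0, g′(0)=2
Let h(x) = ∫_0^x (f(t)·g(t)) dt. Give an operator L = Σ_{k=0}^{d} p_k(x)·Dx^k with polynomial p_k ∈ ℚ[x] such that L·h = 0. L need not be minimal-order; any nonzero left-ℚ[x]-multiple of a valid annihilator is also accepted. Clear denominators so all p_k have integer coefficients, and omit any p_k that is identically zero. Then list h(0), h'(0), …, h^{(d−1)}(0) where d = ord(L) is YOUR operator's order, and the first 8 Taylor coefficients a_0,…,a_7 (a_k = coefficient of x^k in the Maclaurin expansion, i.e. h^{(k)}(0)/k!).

L = 64·Dx + 20·Dx^3 + Dx^5  (order 5).
h: a_k = 0, 0, 0, 2, 0, -2, 0, 4/5, …
ICs: h(0) = 0, h′(0) = 0, h′′(0) = 0, h′′′(0) = 12, h′′′′(0) = 0.

f: a_k = 0, 3, 0, -9/2, 0, 81/40, 0, -243/560, …
g: a_k = 0, 2, 0, -1/3, 0, 1/60, 0, -1/2520, …
Product ⇒ symmetric product L₀, ord ≤ 4.
Integrate: L := L₀·Dx.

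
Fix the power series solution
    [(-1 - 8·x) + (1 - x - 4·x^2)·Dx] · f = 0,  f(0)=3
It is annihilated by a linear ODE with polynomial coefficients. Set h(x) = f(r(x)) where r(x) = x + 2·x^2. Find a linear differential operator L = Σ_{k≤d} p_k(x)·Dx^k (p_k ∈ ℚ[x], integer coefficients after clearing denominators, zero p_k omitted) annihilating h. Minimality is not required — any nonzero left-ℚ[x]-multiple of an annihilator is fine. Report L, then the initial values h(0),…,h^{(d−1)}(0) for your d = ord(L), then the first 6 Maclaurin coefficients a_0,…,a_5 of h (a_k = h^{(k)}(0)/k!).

f: a_k = 3, 3, 15, 27, 87, 195, …
L₀ from L_f via x↦r, Dx↦r'^{-1}Dx.
L = (1 + 12·x + 48·x^2 + 64·x^3) + (-1 + x + 6·x^2 + 16·x^3 + 16·x^4)·Dx  (order 1).
h: a_k = 3, 3, 21, 87, 309, 1215, …
ICs: h(0) = 3.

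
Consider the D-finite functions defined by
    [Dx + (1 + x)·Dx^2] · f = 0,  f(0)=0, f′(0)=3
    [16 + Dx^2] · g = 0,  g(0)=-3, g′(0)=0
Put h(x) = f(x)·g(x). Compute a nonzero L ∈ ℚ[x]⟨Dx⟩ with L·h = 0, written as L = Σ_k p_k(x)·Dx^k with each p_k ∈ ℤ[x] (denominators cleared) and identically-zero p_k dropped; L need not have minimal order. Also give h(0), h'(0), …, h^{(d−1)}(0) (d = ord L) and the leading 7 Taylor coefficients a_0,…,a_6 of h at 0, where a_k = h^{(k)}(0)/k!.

f: a_k = 0, 3, -3/2, 1, -3/4, 3/5, -1/2, …
g: a_k = -3, 0, 24, 0, -32, 0, 256/15, …
Sym-product of L_f,L_g gives L₀ (≤ ord 4).
L = (15072 + 62976·x + 97024·x^2 + 65536·x^3 + 16384·x^4) + (1984 + 6080·x + 6144·x^2 + 2048·x^3)·Dx + (1950 + 8000·x + 12192·x^2 + 8192·x^3 + 2048·x^4)·Dx^2 + (124 + 380·x + 384·x^2 + 128·x^3)·Dx^3 + (63 + 254·x + 383·x^2 + 256·x^3 + 64·x^4)·Dx^4  (order 4).
h: a_k = 0, -9, 9/2, 69, -135/4, -369/5, 63/2, …
ICs: h(0) = 0, h′(0) = -9, h′′(0) = 9, h′′′(0) = 414.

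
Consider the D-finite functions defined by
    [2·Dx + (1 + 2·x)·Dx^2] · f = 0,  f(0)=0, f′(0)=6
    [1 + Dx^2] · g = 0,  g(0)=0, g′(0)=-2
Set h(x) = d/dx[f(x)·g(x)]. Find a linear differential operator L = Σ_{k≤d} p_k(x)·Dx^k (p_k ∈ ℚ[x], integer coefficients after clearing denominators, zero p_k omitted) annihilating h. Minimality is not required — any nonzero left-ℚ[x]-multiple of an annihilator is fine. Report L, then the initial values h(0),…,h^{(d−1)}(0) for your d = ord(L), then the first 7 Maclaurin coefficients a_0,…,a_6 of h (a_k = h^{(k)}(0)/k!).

L = (-52 - 31·x - 87·x^2 - 96·x^3 - 8·x^4 + 48·x^5 + 16·x^6) + (-33 - 98·x - 80·x^2 + 80·x^4 + 32·x^5)·Dx + (-55 - 46·x - 110·x^2 - 96·x^3 + 32·x^4 + 96·x^5 + 32·x^6)·Dx^2 + (-33 - 98·x - 80·x^2 + 80·x^4 + 32·x^5)·Dx^3 + (-3 - 15·x - 23·x^2 + 40·x^4 + 48·x^5 + 16·x^6)·Dx^4  (order 4).
h: a_k = 0, -24, 36, -56, 110, -215, 4207/10, …
ICs: h(0) = 0, h′(0) = -24, h′′(0) = 72, h′′′(0) = -336.

f: a_k = 0, 6, -6, 8, -12, 96/5, -32, …
g: a_k = 0, -2, 0, 1/3, 0, -1/60, 0, …
f·g: L₀ = L_f ⊗_s L_g, ord ≤ 2·2.
Differentiate: ansatz ord ≤ ord L₀ ⇒ L.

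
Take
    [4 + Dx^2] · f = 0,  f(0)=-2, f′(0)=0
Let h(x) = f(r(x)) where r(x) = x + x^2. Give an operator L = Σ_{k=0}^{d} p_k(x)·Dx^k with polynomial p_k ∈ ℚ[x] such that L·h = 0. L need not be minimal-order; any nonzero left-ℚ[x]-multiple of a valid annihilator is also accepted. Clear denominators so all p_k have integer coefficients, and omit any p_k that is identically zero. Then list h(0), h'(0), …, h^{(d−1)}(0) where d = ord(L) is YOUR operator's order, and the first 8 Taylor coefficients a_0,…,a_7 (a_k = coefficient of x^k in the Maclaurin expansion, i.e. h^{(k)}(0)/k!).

L = (4 + 24·x + 48·x^2 + 32·x^3) - 2·Dx + (1 + 2·x)·Dx^2  (order 2).
h: a_k = -2, 0, 4, 8, 8/3, -16/3, -352/45, -64/15, …
ICs: h(0) = -2, h′(0) = 0.

f: a_k = -2, 0, 4, 0, -4/3, 0, 8/45, 0, …
h₀=f(r): pull back L_f along r ⇒ L₀.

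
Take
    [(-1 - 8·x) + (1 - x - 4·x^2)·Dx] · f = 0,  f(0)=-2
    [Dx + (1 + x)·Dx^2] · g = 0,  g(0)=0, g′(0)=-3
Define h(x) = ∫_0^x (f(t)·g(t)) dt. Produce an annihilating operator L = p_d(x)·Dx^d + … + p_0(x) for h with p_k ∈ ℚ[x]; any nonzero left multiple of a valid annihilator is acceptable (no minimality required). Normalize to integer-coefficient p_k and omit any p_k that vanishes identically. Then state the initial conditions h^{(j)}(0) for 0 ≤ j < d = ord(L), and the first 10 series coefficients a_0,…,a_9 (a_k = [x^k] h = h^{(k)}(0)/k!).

L = (9 + 16·x)·Dx + (1 + 19·x + 20·x^2)·Dx^2 + (-1 + 5·x^2 + 4·x^3)·Dx^3  (order 3).
h: a_k = 0, 0, 3, 1, 29/4, 79/10, 1567/60, 3137/70, 13179/112, 307357/1260, …
ICs: h(0) = 0, h′(0) = 0, h′′(0) = 6.

f: a_k = -2, -2, -10, -18, -58, -130, -362, -882, -2330, -5858, …
g: a_k = 0, -3, 3/2, -1, 3/4, -3/5, 1/2, -3/7, 3/8, -1/3, …
Product ⇒ symmetric product L₀, ord ≤ 2.
∫: right-multiply L₀ by Dx.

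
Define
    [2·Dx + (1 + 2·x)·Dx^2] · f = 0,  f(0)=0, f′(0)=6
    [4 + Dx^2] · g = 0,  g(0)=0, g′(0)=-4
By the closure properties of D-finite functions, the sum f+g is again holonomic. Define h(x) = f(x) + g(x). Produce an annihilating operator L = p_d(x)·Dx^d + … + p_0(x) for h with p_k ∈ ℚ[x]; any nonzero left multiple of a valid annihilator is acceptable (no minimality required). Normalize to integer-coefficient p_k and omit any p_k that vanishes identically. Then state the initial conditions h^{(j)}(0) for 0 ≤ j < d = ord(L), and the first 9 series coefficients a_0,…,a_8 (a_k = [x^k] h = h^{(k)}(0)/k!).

f: a_k = 0, 6, -6, 8, -12, 96/5, -32, 384/7, -96, …
g: a_k = 0, -4, 0, 8/3, 0, -8/15, 0, 16/315, 0, …
Sum ⇒ L₀ = lclm(L_f,L_g) in ℚ(x)⟨Dx⟩.
L = (56 + 32·x + 32·x^2)·Dx + (12 + 40·x + 48·x^2 + 32·x^3)·Dx^2 + (14 + 8·x + 8·x^2)·Dx^3 + (3 + 10·x + 12·x^2 + 8·x^3)·Dx^4  (order 4).
h: a_k = 0, 2, -6, 32/3, -12, 56/3, -32, 17296/315, -96, …
ICs: h(0) = 0, h′(0) = 2, h′′(0) = -12, h′′′(0) = 64.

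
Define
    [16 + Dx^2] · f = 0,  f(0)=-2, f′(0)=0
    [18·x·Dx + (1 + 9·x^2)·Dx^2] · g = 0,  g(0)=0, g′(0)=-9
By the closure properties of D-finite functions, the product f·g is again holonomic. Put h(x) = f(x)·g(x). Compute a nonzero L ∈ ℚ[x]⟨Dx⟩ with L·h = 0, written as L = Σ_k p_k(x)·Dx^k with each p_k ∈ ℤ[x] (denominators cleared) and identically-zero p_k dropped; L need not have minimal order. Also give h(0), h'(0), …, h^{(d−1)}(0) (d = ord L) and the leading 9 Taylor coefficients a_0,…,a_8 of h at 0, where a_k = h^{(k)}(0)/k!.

f: a_k = -2, 0, 16, 0, -64/3, 0, 512/45, 0, -1024/315, …
g: a_k = 0, -9, 0, 27, 0, -729/5, 0, 6561/7, 0, …
L₀ := L_f ⊗_s L_g (sym. prod.), ord ≤ 4.
L = (20800 + 494784·x^2 + 2923776·x^4 + 11943936·x^6 + 26873856·x^8) + (19584·x + 342144·x^3 + 2239488·x^5 + 6718464·x^7)·Dx + (1700 + 42732·x^2 + 318816·x^4 + 1492992·x^6 + 3359232·x^8)·Dx^2 + (1224·x + 21384·x^3 + 139968·x^5 + 419904·x^7)·Dx^3 + (25 + 738·x^2 + 8505·x^4 + 46656·x^6 + 104976·x^8)·Dx^4  (order 4).
h: a_k = 0, 18, 0, -198, 0, 4578/5, 0, -171002/35, 0, …
ICs: h(0) = 0, h′(0) = 18, h′′(0) = 0, h′′′(0) = -1188.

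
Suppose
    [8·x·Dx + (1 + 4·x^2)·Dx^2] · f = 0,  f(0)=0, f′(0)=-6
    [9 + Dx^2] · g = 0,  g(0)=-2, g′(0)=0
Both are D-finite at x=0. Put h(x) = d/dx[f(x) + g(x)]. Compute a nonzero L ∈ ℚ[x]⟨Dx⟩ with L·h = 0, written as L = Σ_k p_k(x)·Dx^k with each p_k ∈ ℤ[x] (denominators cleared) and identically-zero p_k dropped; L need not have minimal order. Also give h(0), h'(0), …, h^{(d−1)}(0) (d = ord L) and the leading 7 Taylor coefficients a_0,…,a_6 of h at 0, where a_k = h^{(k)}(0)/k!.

L = (-2808·x + 19008·x^3 + 10368·x^5) + (9 + 1548·x^2 + 7344·x^4 + 5184·x^6)·Dx + (-312·x + 2112·x^3 + 1152·x^5)·Dx^2 + (1 + 172·x^2 + 816·x^4 + 576·x^6)·Dx^3  (order 3).
h: a_k = -6, 18, 24, -27, -96, 243/20, 384, …
ICs: h(0) = -6, h′(0) = 18, h′′(0) = 48.

f: a_k = 0, -6, 0, 8, 0, -96/5, 0, …
g: a_k = -2, 0, 9, 0, -27/4, 0, 81/40, …
Weyl lclm of L_f,L_g ⇒ L₀ (ord ≤ 4).
Differentiate: ansatz ord ≤ ord L₀ ⇒ L.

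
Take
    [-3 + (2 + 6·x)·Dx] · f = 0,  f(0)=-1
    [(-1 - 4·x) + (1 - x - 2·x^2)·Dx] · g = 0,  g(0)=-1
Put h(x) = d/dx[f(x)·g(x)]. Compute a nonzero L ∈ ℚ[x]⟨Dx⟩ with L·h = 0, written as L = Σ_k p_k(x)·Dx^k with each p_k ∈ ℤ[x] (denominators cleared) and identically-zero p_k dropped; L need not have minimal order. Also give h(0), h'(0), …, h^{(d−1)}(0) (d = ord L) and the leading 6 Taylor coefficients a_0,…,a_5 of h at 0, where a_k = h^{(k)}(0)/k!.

L = (27 + 282·x + 663·x^2 + 660·x^3 + 540·x^4) + (-10 - 42·x - 30·x^2 + 98·x^3 + 312·x^4 + 216·x^5)·Dx  (order 1).
h: a_k = 5/2, 27/4, 483/16, 1747/32, 51735/256, 162093/512, …
ICs: h(0) = 5/2.

f: a_k = -1, -3/2, 9/8, -27/16, 405/128, -1701/256, …
g: a_k = -1, -1, -3, -5, -11, -21, …
h₀=f·g: eliminate ⇒ L₀, order ≤ 1·1.
Differentiate: ansatz ord ≤ ord L₀ ⇒ L.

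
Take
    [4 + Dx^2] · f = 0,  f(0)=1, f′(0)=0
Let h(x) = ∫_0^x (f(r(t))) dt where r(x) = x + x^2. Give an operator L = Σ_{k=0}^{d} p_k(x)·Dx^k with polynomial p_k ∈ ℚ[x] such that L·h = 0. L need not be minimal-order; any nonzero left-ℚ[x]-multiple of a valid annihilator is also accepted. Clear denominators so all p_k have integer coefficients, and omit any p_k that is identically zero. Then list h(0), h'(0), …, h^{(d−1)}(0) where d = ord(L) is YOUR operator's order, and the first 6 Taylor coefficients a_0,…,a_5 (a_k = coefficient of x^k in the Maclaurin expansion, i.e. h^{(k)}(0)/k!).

f: a_k = 1, 0, -2, 0, 2/3, 0, …
Substitute x→r, Dx→(1/r')Dx; clear ⇒ L₀.
∫: right-multiply L₀ by Dx.
L = (4 + 24·x + 48·x^2 + 32·x^3)·Dx - 2·Dx^2 + (1 + 2·x)·Dx^3  (order 3).
h: a_k = 0, 1, 0, -2/3, -1, -4/15, …
ICs: h(0) = 0, h′(0) = 1, h′′(0) = 0.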